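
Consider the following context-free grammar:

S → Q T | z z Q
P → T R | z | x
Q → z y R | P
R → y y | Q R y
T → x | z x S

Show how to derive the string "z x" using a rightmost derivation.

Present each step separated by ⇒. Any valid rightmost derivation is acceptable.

S ⇒ Q T ⇒ Q x ⇒ P x ⇒ z x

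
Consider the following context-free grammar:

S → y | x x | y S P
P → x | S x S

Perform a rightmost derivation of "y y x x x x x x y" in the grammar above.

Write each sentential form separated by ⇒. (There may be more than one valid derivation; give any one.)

S ⇒ y S P ⇒ y S S x S ⇒ y S S x y ⇒ y S x x x y ⇒ y y S P x x x y ⇒ y y S x x x x y ⇒ y y x x x x x x y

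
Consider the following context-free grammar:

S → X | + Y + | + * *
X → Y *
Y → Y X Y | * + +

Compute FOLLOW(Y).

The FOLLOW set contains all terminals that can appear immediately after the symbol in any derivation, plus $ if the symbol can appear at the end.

We compute FOLLOW(Y) using the standard algorithm.
FOLLOW(S) starts with {$}.
FIRST(S) = {*, +}
FIRST(X) = {*}
FIRST(Y) = {*}
FOLLOW(S) = {$}
FOLLOW(X) = {$, *}
FOLLOW(Y) = {*, +}
Therefore, FOLLOW(Y) = {*, +}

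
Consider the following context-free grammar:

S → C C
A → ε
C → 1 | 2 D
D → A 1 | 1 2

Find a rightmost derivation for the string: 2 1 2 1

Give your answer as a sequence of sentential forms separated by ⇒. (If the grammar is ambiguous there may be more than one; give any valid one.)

S ⇒ C C ⇒ C 1 ⇒ 2 D 1 ⇒ 2 1 2 1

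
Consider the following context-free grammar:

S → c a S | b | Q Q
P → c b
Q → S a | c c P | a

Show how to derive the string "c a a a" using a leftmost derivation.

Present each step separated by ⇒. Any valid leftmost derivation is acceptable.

S ⇒ c a S ⇒ c a Q Q ⇒ c a a Q ⇒ c a a a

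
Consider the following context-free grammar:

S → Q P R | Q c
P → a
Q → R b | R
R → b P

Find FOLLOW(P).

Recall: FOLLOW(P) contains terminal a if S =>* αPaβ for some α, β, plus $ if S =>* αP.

We compute FOLLOW(P) using the standard algorithm.
FOLLOW(S) starts with {$}.
FIRST(P) = {a}
FIRST(Q) = {b}
FIRST(R) = {b}
FIRST(S) = {b}
FOLLOW(P) = {$, a, b, c}
FOLLOW(Q) = {a, c}
FOLLOW(R) = {$, a, b, c}
FOLLOW(S) = {$}
Therefore, FOLLOW(P) = {$, a, b, c}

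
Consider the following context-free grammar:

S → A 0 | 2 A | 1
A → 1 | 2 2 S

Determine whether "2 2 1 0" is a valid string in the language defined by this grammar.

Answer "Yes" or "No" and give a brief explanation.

Yes - a valid derivation exists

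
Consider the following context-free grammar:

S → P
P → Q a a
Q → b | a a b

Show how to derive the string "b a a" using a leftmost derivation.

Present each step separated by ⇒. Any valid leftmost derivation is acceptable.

S ⇒ P ⇒ Q a a ⇒ b a a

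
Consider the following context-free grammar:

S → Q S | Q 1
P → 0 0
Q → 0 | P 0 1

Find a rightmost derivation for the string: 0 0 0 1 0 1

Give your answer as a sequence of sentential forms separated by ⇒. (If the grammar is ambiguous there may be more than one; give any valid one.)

S ⇒ Q S ⇒ Q Q 1 ⇒ Q 0 1 ⇒ P 0 1 0 1 ⇒ 0 0 0 1 0 1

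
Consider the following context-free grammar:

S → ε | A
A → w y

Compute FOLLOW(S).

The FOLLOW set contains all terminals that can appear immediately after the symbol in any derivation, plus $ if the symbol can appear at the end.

We compute FOLLOW(S) using the standard algorithm.
FOLLOW(S) starts with {$}.
FIRST(A) = {w}
FIRST(S) = {w, ε}
FOLLOW(A) = {$}
FOLLOW(S) = {$}
Therefore, FOLLOW(S) = {$}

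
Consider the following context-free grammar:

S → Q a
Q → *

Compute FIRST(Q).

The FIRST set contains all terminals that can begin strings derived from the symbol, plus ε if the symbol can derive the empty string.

We compute FIRST(Q) using the standard algorithm.
FIRST(Q) = {*}
FIRST(S) = {*}
Therefore, FIRST(Q) = {*}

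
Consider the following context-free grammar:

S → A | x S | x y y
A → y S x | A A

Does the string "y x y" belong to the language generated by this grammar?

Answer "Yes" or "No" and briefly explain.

No - no valid derivation exists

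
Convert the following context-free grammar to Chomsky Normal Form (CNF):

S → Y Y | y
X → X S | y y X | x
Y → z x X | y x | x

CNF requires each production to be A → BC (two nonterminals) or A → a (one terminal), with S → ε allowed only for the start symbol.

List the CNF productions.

S → y; TY → y; X → x; TZ → z; TX → x; Y → x; S → Y Y; X → X S; X → TY X0; X0 → TY X; Y → TZ X1; X1 → TX X; Y → TY TX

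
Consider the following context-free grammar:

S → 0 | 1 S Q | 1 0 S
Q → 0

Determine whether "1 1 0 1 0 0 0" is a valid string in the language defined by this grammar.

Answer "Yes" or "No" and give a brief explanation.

Yes - a valid derivation exists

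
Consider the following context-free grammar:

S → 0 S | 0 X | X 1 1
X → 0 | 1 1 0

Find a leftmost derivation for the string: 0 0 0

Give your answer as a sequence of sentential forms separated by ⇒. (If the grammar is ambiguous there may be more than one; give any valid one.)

S ⇒ 0 S ⇒ 0 0 X ⇒ 0 0 0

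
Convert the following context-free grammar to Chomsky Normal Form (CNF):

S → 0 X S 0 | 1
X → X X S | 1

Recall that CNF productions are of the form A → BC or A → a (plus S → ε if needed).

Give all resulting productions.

T0 → 0; S → 1; X → 1; S → T0 X0; X0 → X X1; X1 → S T0; X → X X2; X2 → X S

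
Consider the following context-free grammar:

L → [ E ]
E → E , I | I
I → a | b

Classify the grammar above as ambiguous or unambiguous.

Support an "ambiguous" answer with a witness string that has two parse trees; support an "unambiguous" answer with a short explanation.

Unambiguous - every string in the language has a unique parse tree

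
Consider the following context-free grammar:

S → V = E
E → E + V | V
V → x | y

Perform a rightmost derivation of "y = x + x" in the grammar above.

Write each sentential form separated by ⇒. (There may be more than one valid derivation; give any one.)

S ⇒ V = E ⇒ V = E + V ⇒ V = E + x ⇒ V = V + x ⇒ V = x + x ⇒ y = x + x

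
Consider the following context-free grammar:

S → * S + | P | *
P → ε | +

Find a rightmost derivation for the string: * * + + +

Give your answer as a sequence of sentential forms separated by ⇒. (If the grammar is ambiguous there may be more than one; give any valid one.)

S ⇒ * S + ⇒ * * S + + ⇒ * * P + + ⇒ * * + + +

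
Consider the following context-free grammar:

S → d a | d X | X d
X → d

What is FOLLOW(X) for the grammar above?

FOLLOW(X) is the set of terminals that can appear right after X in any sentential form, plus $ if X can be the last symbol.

We compute FOLLOW(X) using the standard algorithm.
FOLLOW(S) starts with {$}.
FIRST(S) = {d}
FIRST(X) = {d}
FOLLOW(S) = {$}
FOLLOW(X) = {$, d}
Therefore, FOLLOW(X) = {$, d}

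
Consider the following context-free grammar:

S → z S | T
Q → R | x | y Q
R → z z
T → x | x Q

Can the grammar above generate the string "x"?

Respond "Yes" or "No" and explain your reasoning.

Yes - a valid derivation exists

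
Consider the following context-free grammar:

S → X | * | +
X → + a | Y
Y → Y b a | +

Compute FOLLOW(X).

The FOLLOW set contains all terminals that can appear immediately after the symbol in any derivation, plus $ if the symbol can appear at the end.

We compute FOLLOW(X) using the standard algorithm.
FOLLOW(S) starts with {$}.
FIRST(S) = {*, +}
FIRST(X) = {+}
FIRST(Y) = {+}
FOLLOW(S) = {$}
FOLLOW(X) = {$}
FOLLOW(Y) = {$, b}
Therefore, FOLLOW(X) = {$}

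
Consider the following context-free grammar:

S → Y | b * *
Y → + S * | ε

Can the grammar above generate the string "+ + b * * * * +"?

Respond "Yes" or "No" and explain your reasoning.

No - no valid derivation exists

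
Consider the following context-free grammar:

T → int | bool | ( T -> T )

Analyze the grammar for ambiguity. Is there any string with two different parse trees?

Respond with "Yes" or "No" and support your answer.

No - the grammar is unambiguous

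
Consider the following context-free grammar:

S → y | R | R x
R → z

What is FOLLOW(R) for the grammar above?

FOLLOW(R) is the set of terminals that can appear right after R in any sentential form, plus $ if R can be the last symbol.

We compute FOLLOW(R) using the standard algorithm.
FOLLOW(S) starts with {$}.
FIRST(R) = {z}
FIRST(S) = {y, z}
FOLLOW(R) = {$, x}
FOLLOW(S) = {$}
Therefore, FOLLOW(R) = {$, x}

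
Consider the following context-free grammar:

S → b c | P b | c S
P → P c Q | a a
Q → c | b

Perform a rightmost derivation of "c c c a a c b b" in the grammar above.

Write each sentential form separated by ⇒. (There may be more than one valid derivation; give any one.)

S ⇒ c S ⇒ c c S ⇒ c c c S ⇒ c c c P b ⇒ c c c P c Q b ⇒ c c c P c b b ⇒ c c c a a c b b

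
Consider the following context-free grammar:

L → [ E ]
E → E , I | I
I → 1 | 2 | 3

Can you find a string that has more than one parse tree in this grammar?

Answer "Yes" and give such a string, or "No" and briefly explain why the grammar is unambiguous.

No - the grammar is unambiguous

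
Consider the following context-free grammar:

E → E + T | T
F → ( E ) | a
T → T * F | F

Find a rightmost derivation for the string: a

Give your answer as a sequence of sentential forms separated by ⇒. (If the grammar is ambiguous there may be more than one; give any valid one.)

E ⇒ T ⇒ F ⇒ a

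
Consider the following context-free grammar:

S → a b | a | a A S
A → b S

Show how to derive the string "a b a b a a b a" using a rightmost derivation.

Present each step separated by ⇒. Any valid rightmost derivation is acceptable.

S ⇒ a A S ⇒ a A a ⇒ a b S a ⇒ a b a A S a ⇒ a b a A a b a ⇒ a b a b S a b a ⇒ a b a b a a b a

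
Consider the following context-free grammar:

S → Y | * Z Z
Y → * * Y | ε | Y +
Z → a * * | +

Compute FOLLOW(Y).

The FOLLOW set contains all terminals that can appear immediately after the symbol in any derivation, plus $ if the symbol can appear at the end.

We compute FOLLOW(Y) using the standard algorithm.
FOLLOW(S) starts with {$}.
FIRST(S) = {*, +, ε}
FIRST(Y) = {*, +, ε}
FIRST(Z) = {+, a}
FOLLOW(S) = {$}
FOLLOW(Y) = {$, +}
FOLLOW(Z) = {$, +, a}
Therefore, FOLLOW(Y) = {$, +}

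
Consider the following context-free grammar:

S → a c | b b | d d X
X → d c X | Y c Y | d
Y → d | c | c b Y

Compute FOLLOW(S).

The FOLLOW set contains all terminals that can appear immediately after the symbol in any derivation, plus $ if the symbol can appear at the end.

We compute FOLLOW(S) using the standard algorithm.
FOLLOW(S) starts with {$}.
FIRST(S) = {a, b, d}
FIRST(X) = {c, d}
FIRST(Y) = {c, d}
FOLLOW(S) = {$}
FOLLOW(X) = {$}
FOLLOW(Y) = {$, c}
Therefore, FOLLOW(S) = {$}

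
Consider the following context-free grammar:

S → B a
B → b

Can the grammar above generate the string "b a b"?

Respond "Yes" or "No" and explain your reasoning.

No - no valid derivation exists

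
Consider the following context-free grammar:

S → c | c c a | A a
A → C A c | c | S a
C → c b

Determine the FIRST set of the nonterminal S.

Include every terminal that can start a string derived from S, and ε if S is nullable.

We compute FIRST(S) using the standard algorithm.
FIRST(A) = {c}
FIRST(C) = {c}
FIRST(S) = {c}
Therefore, FIRST(S) = {c}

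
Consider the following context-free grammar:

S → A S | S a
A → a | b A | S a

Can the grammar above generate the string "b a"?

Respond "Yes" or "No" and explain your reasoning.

No - no valid derivation exists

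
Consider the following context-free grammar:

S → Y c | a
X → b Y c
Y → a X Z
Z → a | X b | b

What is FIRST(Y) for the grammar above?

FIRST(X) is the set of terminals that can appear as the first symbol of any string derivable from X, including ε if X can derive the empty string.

We compute FIRST(Y) using the standard algorithm.
FIRST(S) = {a}
FIRST(X) = {b}
FIRST(Y) = {a}
FIRST(Z) = {a, b}
Therefore, FIRST(Y) = {a}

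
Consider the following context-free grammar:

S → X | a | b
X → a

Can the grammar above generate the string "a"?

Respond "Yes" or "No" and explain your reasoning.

Yes - a valid derivation exists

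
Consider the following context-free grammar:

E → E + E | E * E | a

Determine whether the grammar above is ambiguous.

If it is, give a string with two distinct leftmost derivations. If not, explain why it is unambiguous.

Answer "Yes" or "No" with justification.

Yes - the string 'a + a * a * a * a' has two distinct leftmost derivations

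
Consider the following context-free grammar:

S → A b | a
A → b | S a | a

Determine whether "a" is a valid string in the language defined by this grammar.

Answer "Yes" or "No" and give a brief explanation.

Yes - a valid derivation exists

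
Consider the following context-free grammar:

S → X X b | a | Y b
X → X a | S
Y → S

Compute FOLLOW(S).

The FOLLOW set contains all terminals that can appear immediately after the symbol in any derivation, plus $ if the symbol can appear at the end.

We compute FOLLOW(S) using the standard algorithm.
FOLLOW(S) starts with {$}.
FIRST(S) = {a}
FIRST(X) = {a}
FIRST(Y) = {a}
FOLLOW(S) = {$, a, b}
FOLLOW(X) = {a, b}
FOLLOW(Y) = {b}
Therefore, FOLLOW(S) = {$, a, b}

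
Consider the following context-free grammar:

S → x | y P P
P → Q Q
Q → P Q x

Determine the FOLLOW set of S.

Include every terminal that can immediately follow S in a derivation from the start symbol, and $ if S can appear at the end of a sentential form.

We compute FOLLOW(S) using the standard algorithm.
FOLLOW(S) starts with {$}.
FIRST(P) = {}
FIRST(Q) = {}
FIRST(S) = {x, y}
FOLLOW(P) = {$}
FOLLOW(Q) = {$, x}
FOLLOW(S) = {$}
Therefore, FOLLOW(S) = {$}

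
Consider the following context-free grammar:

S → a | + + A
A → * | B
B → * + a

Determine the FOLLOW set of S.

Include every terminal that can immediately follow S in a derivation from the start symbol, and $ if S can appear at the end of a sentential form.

We compute FOLLOW(S) using the standard algorithm.
FOLLOW(S) starts with {$}.
FIRST(A) = {*}
FIRST(B) = {*}
FIRST(S) = {+, a}
FOLLOW(A) = {$}
FOLLOW(B) = {$}
FOLLOW(S) = {$}
Therefore, FOLLOW(S) = {$}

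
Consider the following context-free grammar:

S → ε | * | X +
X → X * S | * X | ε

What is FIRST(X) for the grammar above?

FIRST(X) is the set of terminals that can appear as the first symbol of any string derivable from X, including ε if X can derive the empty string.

We compute FIRST(X) using the standard algorithm.
FIRST(S) = {*, +, ε}
FIRST(X) = {*, ε}
Therefore, FIRST(X) = {*, ε}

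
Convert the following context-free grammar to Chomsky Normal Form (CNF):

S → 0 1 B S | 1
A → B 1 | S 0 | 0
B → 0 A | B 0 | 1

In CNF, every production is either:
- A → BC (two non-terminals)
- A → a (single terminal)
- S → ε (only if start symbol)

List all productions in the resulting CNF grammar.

T0 → 0; T1 → 1; S → 1; A → 0; B → 1; S → T0 X0; X0 → T1 X1; X1 → B S; A → B T1; A → S T0; B → T0 A; B → B T0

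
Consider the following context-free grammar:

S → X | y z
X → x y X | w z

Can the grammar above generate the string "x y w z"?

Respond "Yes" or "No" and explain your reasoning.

Yes - a valid derivation exists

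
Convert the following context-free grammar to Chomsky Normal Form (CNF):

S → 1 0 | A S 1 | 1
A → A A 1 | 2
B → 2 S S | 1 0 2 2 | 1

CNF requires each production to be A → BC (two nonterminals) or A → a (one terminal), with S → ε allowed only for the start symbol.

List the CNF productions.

T1 → 1; T0 → 0; S → 1; A → 2; T2 → 2; B → 1; S → T1 T0; S → A X0; X0 → S T1; A → A X1; X1 → A T1; B → T2 X2; X2 → S S; B → T1 X3; X3 → T0 X4; X4 → T2 T2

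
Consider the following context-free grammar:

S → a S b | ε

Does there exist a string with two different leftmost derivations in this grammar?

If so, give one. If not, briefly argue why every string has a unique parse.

No - every string in the language has a unique leftmost derivation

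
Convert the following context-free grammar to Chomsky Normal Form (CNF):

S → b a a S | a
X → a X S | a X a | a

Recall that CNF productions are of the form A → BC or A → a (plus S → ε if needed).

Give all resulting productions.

TB → b; TA → a; S → a; X → a; S → TB X0; X0 → TA X1; X1 → TA S; X → TA X2; X2 → X S; X → TA X3; X3 → X TA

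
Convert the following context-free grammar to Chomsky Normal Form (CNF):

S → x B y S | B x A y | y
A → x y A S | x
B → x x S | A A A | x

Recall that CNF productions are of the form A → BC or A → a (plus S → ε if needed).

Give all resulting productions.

TX → x; TY → y; S → y; A → x; B → x; S → TX X0; X0 → B X1; X1 → TY S; S → B X2; X2 → TX X3; X3 → A TY; A → TX X4; X4 → TY X5; X5 → A S; B → TX X6; X6 → TX S; B → A X7; X7 → A A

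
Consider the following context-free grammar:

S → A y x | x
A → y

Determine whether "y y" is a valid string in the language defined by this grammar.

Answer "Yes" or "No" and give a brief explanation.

No - no valid derivation exists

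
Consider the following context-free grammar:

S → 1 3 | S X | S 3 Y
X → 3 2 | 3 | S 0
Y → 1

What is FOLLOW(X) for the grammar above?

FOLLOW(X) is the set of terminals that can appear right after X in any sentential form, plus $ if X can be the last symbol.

We compute FOLLOW(X) using the standard algorithm.
FOLLOW(S) starts with {$}.
FIRST(S) = {1}
FIRST(X) = {1, 3}
FIRST(Y) = {1}
FOLLOW(S) = {$, 0, 1, 3}
FOLLOW(X) = {$, 0, 1, 3}
FOLLOW(Y) = {$, 0, 1, 3}
Therefore, FOLLOW(X) = {$, 0, 1, 3}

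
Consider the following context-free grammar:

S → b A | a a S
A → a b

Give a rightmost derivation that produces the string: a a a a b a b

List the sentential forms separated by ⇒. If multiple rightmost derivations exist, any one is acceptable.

S ⇒ a a S ⇒ a a a a S ⇒ a a a a b A ⇒ a a a a b a b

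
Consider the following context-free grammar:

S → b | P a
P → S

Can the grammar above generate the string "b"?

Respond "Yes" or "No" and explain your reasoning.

Yes - a valid derivation exists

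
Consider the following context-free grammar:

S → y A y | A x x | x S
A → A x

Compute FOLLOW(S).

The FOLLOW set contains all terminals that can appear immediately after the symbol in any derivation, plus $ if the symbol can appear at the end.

We compute FOLLOW(S) using the standard algorithm.
FOLLOW(S) starts with {$}.
FIRST(A) = {}
FIRST(S) = {x, y}
FOLLOW(A) = {x, y}
FOLLOW(S) = {$}
Therefore, FOLLOW(S) = {$}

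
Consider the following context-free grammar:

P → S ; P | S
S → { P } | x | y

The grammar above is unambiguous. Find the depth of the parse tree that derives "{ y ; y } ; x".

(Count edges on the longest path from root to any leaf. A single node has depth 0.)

5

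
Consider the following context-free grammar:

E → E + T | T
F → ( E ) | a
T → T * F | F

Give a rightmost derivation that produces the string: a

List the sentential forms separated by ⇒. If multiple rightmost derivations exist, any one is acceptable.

E ⇒ T ⇒ F ⇒ a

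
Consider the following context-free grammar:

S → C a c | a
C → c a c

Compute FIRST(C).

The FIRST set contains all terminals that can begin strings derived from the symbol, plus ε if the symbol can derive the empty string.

We compute FIRST(C) using the standard algorithm.
FIRST(C) = {c}
FIRST(S) = {a, c}
Therefore, FIRST(C) = {c}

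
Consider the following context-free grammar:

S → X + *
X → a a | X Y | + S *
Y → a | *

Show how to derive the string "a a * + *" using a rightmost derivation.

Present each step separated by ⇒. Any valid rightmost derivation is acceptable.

S ⇒ X + * ⇒ X Y + * ⇒ X * + * ⇒ a a * + *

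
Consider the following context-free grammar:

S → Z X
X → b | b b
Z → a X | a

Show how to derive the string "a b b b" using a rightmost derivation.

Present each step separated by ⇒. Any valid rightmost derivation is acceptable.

S ⇒ Z X ⇒ Z b ⇒ a X b ⇒ a b b b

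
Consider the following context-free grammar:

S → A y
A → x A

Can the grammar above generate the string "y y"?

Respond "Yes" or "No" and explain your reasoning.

No - no valid derivation exists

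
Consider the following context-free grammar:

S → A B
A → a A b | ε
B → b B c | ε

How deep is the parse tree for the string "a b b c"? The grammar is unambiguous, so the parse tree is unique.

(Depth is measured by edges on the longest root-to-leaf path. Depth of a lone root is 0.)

3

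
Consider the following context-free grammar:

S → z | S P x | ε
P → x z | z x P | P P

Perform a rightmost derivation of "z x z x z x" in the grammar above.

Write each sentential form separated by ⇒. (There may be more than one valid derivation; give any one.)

S ⇒ S P x ⇒ S P P x ⇒ S P x z x ⇒ S x z x z x ⇒ z x z x z x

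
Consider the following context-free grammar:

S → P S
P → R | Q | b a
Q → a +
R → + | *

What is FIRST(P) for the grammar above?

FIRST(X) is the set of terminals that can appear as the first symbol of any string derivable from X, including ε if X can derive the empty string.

We compute FIRST(P) using the standard algorithm.
FIRST(P) = {*, +, a, b}
FIRST(Q) = {a}
FIRST(R) = {*, +}
FIRST(S) = {*, +, a, b}
Therefore, FIRST(P) = {*, +, a, b}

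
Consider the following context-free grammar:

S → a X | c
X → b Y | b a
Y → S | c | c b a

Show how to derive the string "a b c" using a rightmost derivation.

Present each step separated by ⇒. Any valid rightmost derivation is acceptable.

S ⇒ a X ⇒ a b Y ⇒ a b c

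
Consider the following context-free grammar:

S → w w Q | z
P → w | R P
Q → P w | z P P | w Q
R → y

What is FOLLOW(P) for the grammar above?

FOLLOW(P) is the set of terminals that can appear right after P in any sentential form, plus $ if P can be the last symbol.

We compute FOLLOW(P) using the standard algorithm.
FOLLOW(S) starts with {$}.
FIRST(P) = {w, y}
FIRST(Q) = {w, y, z}
FIRST(R) = {y}
FIRST(S) = {w, z}
FOLLOW(P) = {$, w, y}
FOLLOW(Q) = {$}
FOLLOW(R) = {w, y}
FOLLOW(S) = {$}
Therefore, FOLLOW(P) = {$, w, y}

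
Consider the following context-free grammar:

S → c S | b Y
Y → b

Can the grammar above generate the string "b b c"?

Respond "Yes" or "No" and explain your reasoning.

No - no valid derivation exists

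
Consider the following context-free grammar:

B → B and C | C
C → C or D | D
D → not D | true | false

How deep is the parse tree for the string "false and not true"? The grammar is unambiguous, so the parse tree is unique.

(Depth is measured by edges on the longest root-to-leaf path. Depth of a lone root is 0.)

4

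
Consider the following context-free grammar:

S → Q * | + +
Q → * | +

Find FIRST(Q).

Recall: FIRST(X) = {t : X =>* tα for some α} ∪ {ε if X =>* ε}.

We compute FIRST(Q) using the standard algorithm.
FIRST(Q) = {*, +}
FIRST(S) = {*, +}
Therefore, FIRST(Q) = {*, +}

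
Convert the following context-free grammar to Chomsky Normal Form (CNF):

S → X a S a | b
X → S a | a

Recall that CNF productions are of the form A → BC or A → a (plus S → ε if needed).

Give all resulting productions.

TA → a; S → b; X → a; S → X X0; X0 → TA X1; X1 → S TA; X → S TA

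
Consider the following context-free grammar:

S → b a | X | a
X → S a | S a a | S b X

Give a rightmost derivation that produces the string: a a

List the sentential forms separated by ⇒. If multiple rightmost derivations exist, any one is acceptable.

S ⇒ X ⇒ S a ⇒ a a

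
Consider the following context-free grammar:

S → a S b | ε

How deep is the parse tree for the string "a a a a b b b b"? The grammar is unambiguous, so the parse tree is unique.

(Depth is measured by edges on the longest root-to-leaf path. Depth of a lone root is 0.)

5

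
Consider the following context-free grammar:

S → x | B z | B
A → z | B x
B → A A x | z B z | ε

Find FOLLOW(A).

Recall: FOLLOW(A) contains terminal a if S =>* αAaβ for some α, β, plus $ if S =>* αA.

We compute FOLLOW(A) using the standard algorithm.
FOLLOW(S) starts with {$}.
FIRST(A) = {x, z}
FIRST(B) = {x, z, ε}
FIRST(S) = {x, z, ε}
FOLLOW(A) = {x, z}
FOLLOW(B) = {$, x, z}
FOLLOW(S) = {$}
Therefore, FOLLOW(A) = {x, z}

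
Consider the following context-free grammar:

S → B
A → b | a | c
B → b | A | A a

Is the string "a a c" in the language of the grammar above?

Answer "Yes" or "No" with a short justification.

No - no valid derivation exists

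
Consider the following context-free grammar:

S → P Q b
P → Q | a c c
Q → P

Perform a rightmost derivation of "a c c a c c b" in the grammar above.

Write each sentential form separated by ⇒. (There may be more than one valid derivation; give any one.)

S ⇒ P Q b ⇒ P P b ⇒ P a c c b ⇒ a c c a c c b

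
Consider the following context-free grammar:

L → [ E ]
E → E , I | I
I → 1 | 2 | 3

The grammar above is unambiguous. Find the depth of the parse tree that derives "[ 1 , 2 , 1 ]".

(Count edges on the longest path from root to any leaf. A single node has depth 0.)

5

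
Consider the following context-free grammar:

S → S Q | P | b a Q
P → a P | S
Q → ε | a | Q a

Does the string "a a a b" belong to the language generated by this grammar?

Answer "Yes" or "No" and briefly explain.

No - no valid derivation exists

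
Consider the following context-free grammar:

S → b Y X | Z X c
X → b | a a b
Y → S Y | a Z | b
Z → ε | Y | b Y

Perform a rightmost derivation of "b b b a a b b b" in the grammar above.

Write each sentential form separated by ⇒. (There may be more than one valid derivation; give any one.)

S ⇒ b Y X ⇒ b Y b ⇒ b S Y b ⇒ b S b b ⇒ b b Y X b b ⇒ b b Y a a b b b ⇒ b b b a a b b b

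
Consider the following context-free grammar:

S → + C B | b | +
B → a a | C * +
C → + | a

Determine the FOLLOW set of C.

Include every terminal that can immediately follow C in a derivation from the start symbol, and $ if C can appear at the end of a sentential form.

We compute FOLLOW(C) using the standard algorithm.
FOLLOW(S) starts with {$}.
FIRST(B) = {+, a}
FIRST(C) = {+, a}
FIRST(S) = {+, b}
FOLLOW(B) = {$}
FOLLOW(C) = {*, +, a}
FOLLOW(S) = {$}
Therefore, FOLLOW(C) = {*, +, a}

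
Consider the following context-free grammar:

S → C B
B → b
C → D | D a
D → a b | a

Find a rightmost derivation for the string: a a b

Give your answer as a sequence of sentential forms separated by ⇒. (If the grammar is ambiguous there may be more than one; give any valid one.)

S ⇒ C B ⇒ C b ⇒ D a b ⇒ a a b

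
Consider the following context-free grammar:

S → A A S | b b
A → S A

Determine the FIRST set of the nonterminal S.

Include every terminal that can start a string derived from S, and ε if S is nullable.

We compute FIRST(S) using the standard algorithm.
FIRST(A) = {b}
FIRST(S) = {b}
Therefore, FIRST(S) = {b}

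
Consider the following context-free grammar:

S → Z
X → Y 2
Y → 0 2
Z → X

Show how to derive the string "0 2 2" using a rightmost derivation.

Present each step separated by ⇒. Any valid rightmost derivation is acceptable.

S ⇒ Z ⇒ X ⇒ Y 2 ⇒ 0 2 2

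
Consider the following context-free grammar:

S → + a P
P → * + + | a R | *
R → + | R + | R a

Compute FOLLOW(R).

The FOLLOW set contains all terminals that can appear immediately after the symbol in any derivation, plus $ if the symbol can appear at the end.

We compute FOLLOW(R) using the standard algorithm.
FOLLOW(S) starts with {$}.
FIRST(P) = {*, a}
FIRST(R) = {+}
FIRST(S) = {+}
FOLLOW(P) = {$}
FOLLOW(R) = {$, +, a}
FOLLOW(S) = {$}
Therefore, FOLLOW(R) = {$, +, a}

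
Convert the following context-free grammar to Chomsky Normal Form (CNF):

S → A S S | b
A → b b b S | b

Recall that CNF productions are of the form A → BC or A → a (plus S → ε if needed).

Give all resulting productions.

S → b; TB → b; A → b; S → A X0; X0 → S S; A → TB X1; X1 → TB X2; X2 → TB S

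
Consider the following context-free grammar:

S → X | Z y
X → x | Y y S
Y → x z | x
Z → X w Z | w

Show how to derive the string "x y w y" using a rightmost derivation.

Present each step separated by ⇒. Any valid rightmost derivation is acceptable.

S ⇒ X ⇒ Y y S ⇒ Y y Z y ⇒ Y y w y ⇒ x y w y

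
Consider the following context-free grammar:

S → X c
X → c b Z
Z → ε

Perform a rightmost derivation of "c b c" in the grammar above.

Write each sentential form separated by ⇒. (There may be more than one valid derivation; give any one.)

S ⇒ X c ⇒ c b Z c ⇒ c b c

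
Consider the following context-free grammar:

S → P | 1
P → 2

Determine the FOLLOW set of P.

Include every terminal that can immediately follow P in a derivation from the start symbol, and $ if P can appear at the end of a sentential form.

We compute FOLLOW(P) using the standard algorithm.
FOLLOW(S) starts with {$}.
FIRST(P) = {2}
FIRST(S) = {1, 2}
FOLLOW(P) = {$}
FOLLOW(S) = {$}
Therefore, FOLLOW(P) = {$}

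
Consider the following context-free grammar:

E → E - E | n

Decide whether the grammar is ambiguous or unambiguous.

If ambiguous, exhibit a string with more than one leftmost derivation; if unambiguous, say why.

Ambiguous - the string 'n - n - n - n' has two distinct leftmost derivations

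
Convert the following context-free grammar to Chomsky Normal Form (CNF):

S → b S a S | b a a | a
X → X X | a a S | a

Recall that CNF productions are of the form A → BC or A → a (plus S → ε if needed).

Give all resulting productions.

TB → b; TA → a; S → a; X → a; S → TB X0; X0 → S X1; X1 → TA S; S → TB X2; X2 → TA TA; X → X X; X → TA X3; X3 → TA S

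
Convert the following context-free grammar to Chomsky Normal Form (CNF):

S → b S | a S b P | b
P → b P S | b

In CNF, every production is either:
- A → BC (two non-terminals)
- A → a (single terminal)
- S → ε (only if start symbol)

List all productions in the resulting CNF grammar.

TB → b; TA → a; S → b; P → b; S → TB S; S → TA X0; X0 → S X1; X1 → TB P; P → TB X2; X2 → P S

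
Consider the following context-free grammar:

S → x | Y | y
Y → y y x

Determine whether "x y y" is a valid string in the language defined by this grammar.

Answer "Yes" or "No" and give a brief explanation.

No - no valid derivation exists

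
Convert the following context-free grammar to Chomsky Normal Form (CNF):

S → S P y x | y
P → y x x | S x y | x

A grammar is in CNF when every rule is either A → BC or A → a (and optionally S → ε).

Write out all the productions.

TY → y; TX → x; S → y; P → x; S → S X0; X0 → P X1; X1 → TY TX; P → TY X2; X2 → TX TX; P → S X3; X3 → TX TY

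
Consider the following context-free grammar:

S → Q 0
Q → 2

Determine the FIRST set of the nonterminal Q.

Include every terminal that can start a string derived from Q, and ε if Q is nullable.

We compute FIRST(Q) using the standard algorithm.
FIRST(Q) = {2}
FIRST(S) = {2}
Therefore, FIRST(Q) = {2}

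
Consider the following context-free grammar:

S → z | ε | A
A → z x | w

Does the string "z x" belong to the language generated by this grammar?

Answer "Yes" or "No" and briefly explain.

Yes - a valid derivation exists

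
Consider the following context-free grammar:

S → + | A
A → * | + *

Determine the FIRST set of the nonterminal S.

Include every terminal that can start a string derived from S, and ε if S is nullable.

We compute FIRST(S) using the standard algorithm.
FIRST(A) = {*, +}
FIRST(S) = {*, +}
Therefore, FIRST(S) = {*, +}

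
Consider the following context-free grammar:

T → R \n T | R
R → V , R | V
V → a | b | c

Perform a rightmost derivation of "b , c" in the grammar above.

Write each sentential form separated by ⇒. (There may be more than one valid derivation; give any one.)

T ⇒ R ⇒ V , R ⇒ V , V ⇒ V , c ⇒ b , c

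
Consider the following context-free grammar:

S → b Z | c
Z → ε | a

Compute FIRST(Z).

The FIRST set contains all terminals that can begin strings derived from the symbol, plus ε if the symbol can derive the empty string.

We compute FIRST(Z) using the standard algorithm.
FIRST(S) = {b, c}
FIRST(Z) = {a, ε}
Therefore, FIRST(Z) = {a, ε}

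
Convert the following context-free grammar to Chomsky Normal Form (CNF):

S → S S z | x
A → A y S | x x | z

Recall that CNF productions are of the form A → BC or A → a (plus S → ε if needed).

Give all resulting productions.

TZ → z; S → x; TY → y; TX → x; A → z; S → S X0; X0 → S TZ; A → A X1; X1 → TY S; A → TX TX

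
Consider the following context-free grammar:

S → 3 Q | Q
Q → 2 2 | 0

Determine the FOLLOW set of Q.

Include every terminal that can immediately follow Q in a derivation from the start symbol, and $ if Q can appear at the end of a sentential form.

We compute FOLLOW(Q) using the standard algorithm.
FOLLOW(S) starts with {$}.
FIRST(Q) = {0, 2}
FIRST(S) = {0, 2, 3}
FOLLOW(Q) = {$}
FOLLOW(S) = {$}
Therefore, FOLLOW(Q) = {$}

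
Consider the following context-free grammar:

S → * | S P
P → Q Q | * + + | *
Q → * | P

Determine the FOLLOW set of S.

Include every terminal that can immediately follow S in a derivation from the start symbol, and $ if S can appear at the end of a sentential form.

We compute FOLLOW(S) using the standard algorithm.
FOLLOW(S) starts with {$}.
FIRST(P) = {*}
FIRST(Q) = {*}
FIRST(S) = {*}
FOLLOW(P) = {$, *}
FOLLOW(Q) = {$, *}
FOLLOW(S) = {$, *}
Therefore, FOLLOW(S) = {$, *}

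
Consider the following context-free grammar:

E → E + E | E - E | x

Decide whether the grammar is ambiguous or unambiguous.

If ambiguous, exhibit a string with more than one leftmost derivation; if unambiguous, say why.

Ambiguous - the string 'x + x - x - x + x' has two distinct leftmost derivations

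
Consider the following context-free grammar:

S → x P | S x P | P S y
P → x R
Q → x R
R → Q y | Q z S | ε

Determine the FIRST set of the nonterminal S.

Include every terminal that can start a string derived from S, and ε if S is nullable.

We compute FIRST(S) using the standard algorithm.
FIRST(P) = {x}
FIRST(Q) = {x}
FIRST(R) = {x, ε}
FIRST(S) = {x}
Therefore, FIRST(S) = {x}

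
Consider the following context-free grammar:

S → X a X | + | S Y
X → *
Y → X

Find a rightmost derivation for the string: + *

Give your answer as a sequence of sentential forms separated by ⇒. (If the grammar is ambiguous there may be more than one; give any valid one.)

S ⇒ S Y ⇒ S X ⇒ S * ⇒ + *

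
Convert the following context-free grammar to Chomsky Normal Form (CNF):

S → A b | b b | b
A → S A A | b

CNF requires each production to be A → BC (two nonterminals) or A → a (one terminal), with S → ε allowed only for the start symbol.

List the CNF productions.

TB → b; S → b; A → b; S → A TB; S → TB TB; A → S X0; X0 → A A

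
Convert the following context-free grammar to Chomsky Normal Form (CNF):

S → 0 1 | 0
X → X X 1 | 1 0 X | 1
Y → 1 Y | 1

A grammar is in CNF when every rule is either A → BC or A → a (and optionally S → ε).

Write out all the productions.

T0 → 0; T1 → 1; S → 0; X → 1; Y → 1; S → T0 T1; X → X X0; X0 → X T1; X → T1 X1; X1 → T0 X; Y → T1 Y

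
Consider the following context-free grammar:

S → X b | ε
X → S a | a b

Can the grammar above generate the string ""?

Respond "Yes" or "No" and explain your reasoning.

Yes - a valid derivation exists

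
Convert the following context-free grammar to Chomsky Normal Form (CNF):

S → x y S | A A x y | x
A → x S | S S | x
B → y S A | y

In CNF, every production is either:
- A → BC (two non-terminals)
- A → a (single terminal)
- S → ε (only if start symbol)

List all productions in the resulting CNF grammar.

TX → x; TY → y; S → x; A → x; B → y; S → TX X0; X0 → TY S; S → A X1; X1 → A X2; X2 → TX TY; A → TX S; A → S S; B → TY X3; X3 → S A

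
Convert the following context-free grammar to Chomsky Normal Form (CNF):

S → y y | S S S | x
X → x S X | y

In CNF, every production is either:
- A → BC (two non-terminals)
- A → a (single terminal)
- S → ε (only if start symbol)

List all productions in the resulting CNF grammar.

TY → y; S → x; TX → x; X → y; S → TY TY; S → S X0; X0 → S S; X → TX X1; X1 → S X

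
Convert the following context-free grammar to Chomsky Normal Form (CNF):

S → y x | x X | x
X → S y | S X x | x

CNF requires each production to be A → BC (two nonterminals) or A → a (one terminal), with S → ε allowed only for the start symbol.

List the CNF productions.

TY → y; TX → x; S → x; X → x; S → TY TX; S → TX X; X → S TY; X → S X0; X0 → X TX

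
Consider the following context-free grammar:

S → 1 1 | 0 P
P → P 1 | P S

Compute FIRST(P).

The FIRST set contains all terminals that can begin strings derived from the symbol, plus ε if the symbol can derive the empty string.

We compute FIRST(P) using the standard algorithm.
FIRST(P) = {}
FIRST(S) = {0, 1}
Therefore, FIRST(P) = {}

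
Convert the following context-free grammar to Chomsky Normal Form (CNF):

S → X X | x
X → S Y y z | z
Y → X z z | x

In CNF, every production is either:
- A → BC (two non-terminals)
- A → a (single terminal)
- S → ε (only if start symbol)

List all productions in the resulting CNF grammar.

S → x; TY → y; TZ → z; X → z; Y → x; S → X X; X → S X0; X0 → Y X1; X1 → TY TZ; Y → X X2; X2 → TZ TZ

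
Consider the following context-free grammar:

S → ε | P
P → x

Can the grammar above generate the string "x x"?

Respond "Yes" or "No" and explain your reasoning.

No - no valid derivation exists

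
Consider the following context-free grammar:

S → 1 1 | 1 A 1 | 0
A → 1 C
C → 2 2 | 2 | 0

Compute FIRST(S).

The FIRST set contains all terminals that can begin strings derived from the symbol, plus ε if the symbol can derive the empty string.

We compute FIRST(S) using the standard algorithm.
FIRST(A) = {1}
FIRST(C) = {0, 2}
FIRST(S) = {0, 1}
Therefore, FIRST(S) = {0, 1}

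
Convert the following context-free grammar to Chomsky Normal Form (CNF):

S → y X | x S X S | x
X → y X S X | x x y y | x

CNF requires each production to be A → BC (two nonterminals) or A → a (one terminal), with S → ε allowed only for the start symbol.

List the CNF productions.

TY → y; TX → x; S → x; X → x; S → TY X; S → TX X0; X0 → S X1; X1 → X S; X → TY X2; X2 → X X3; X3 → S X; X → TX X4; X4 → TX X5; X5 → TY TY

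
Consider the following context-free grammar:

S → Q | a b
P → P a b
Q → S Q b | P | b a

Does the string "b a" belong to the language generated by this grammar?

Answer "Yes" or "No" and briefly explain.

Yes - a valid derivation exists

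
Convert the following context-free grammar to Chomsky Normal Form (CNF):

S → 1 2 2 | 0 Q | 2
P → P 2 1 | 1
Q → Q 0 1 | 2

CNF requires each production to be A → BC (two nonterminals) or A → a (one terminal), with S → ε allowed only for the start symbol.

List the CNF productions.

T1 → 1; T2 → 2; T0 → 0; S → 2; P → 1; Q → 2; S → T1 X0; X0 → T2 T2; S → T0 Q; P → P X1; X1 → T2 T1; Q → Q X2; X2 → T0 T1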